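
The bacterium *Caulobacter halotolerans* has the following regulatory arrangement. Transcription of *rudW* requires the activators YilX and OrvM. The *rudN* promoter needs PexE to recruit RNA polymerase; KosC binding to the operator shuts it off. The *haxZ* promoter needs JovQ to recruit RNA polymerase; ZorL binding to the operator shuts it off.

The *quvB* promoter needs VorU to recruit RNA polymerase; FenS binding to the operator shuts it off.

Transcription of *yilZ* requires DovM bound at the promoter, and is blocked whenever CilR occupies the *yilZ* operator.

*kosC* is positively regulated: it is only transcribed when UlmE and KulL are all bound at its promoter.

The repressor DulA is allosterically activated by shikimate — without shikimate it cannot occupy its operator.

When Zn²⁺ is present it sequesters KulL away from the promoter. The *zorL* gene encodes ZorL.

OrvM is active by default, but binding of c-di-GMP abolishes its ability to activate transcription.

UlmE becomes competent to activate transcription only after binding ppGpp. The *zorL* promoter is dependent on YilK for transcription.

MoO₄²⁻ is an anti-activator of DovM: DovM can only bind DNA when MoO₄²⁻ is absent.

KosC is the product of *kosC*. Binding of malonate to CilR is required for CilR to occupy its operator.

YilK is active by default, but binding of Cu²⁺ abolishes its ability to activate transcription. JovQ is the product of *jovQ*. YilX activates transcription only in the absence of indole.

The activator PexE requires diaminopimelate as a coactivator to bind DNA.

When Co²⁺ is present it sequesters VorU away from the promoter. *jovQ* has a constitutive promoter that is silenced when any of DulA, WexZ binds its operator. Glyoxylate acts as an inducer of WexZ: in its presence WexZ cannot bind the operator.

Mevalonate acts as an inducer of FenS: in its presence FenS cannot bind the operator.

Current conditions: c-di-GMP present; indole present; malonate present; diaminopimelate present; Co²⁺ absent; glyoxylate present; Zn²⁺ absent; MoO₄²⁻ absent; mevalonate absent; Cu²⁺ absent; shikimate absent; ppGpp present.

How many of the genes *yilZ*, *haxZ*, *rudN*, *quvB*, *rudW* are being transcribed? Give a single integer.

Malonate is present, so CilR is active.
MoO₄²⁻ is absent, so DovM is active.
With repressor CilR bound, *yilZ* is not transcribed.
→ *yilZ* is OFF.
Cu²⁺ is absent, so YilK is active.
No repressor is bound and YilK is active, so *zorL* is transcribed.
So ZorL is produced and active.
Shikimate is absent, so DulA is inactive.
Glyoxylate is present, so WexZ is inactive.
With no repressor bound, *jovQ* is transcribed.
So JovQ is produced and active.
With repressor ZorL bound, *haxZ* is not transcribed.
→ *haxZ* is OFF.
ppGpp is present, so UlmE is active.
Zn²⁺ is absent, so KulL is active.
No repressor is bound and UlmE and KulL are active, so *kosC* is transcribed.
So KosC is produced and active.
Diaminopimelate is present, so PexE is active.
With repressor KosC bound, *rudN* is not transcribed.
→ *rudN* is OFF.
Co²⁺ is absent, so VorU is active.
Mevalonate is absent, so FenS is active.
With repressor FenS bound, *quvB* is not transcribed.
→ *quvB* is OFF.
Indole is present, so YilX is inactive.
c-di-GMP is present, so OrvM is inactive.
Required activator YilX is absent, so *rudW* is not transcribed.
→ *rudW* is OFF.
0 of the 5 genes are transcribed.

0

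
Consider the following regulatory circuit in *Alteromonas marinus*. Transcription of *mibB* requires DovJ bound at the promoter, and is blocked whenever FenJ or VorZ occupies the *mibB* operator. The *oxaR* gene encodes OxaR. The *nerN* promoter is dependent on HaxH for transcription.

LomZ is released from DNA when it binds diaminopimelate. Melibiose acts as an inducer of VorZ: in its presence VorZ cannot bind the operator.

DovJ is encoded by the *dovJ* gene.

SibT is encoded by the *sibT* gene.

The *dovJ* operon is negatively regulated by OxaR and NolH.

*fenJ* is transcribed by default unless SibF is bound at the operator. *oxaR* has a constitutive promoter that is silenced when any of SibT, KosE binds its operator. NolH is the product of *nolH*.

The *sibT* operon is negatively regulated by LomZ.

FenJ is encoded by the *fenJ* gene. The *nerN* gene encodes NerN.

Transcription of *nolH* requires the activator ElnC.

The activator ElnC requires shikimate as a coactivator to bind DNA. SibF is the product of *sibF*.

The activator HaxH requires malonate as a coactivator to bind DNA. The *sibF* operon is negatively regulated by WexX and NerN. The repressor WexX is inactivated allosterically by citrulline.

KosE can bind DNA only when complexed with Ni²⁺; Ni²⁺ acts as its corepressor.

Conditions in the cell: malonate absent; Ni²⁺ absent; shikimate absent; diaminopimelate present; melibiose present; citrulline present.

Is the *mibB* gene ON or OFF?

Citrulline is present, so WexX is inactive.
Malonate is absent, so HaxH is inactive.
Required activator HaxH is absent, so *nerN* is not transcribed.
So NerN is not produced.
With no repressor bound, *sibF* is transcribed.
So SibF is produced and active.
With repressor SibF bound, *fenJ* is not transcribed.
So FenJ is not produced.
Diaminopimelate is present, so LomZ is inactive.
With no repressor bound, *sibT* is transcribed.
So SibT is produced and active.
Ni²⁺ is absent, so KosE is inactive.
With repressor SibT bound, *oxaR* is not transcribed.
So OxaR is not produced.
Shikimate is absent, so ElnC is inactive.
Required activator ElnC is absent, so *nolH* is not transcribed.
So NolH is not produced.
With no repressor bound, *dovJ* is transcribed.
So DovJ is produced and active.
Melibiose is present, so VorZ is inactive.
No repressor is bound and DovJ is active, so *mibB* is transcribed.

ON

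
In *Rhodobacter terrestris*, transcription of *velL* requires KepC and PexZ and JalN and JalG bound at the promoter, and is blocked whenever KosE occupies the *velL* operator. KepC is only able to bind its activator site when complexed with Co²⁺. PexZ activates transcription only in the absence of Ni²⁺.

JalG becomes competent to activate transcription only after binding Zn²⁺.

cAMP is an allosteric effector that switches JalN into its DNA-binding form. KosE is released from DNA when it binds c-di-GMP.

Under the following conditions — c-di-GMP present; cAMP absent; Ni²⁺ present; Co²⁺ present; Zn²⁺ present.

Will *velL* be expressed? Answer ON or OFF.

OFF

Co²⁺ is present, so KepC is active.
Ni²⁺ is present, so PexZ is inactive.
cAMP is absent, so JalN is inactive.
c-di-GMP is present, so KosE is inactive.
Zn²⁺ is present, so JalG is active.
Required activator PexZ is absent, so *velL* is not transcribed.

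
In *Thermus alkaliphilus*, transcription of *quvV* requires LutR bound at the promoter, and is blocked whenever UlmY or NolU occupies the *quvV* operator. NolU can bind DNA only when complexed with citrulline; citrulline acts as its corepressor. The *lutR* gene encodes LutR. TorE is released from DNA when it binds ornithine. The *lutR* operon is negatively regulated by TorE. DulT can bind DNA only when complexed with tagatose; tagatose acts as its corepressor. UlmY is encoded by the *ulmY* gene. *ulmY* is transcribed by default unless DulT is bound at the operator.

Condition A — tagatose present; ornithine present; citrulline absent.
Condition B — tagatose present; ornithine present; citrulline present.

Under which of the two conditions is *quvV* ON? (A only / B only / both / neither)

A only

Condition A:
Tagatose is present, so DulT is active.
With repressor DulT bound, *ulmY* is not transcribed.
So UlmY is not produced.
Ornithine is present, so TorE is inactive.
With no repressor bound, *lutR* is transcribed.
So LutR is produced and active.
Citrulline is absent, so NolU is inactive.
No repressor is bound and LutR is active, so *quvV* is transcribed.
→ *quvV* is ON in A.
Condition B:
Tagatose is present, so DulT is active.
With repressor DulT bound, *ulmY* is not transcribed.
So UlmY is not produced.
Ornithine is present, so TorE is inactive.
With no repressor bound, *lutR* is transcribed.
So LutR is produced and active.
Citrulline is present, so NolU is active.
With repressor NolU bound, *quvV* is not transcribed.
→ *quvV* is OFF in B.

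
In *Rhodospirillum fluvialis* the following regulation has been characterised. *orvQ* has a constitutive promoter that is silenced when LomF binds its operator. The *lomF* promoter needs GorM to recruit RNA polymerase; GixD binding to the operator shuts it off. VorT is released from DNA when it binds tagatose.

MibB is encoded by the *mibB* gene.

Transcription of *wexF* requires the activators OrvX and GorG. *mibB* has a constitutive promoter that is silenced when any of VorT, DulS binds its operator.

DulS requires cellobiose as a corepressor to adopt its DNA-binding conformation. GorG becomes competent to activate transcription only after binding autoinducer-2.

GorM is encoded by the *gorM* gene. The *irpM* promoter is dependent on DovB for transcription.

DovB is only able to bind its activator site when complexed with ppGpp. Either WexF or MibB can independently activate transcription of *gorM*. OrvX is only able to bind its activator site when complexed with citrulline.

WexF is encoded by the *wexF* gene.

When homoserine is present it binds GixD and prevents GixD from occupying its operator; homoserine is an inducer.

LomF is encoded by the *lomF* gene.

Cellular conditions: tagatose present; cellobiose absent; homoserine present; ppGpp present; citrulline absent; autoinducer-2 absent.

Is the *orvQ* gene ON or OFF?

Citrulline is absent, so OrvX is inactive.
Autoinducer-2 is absent, so GorG is inactive.
Required activator OrvX is absent, so *wexF* is not transcribed.
So WexF is not produced.
Tagatose is present, so VorT is inactive.
Cellobiose is absent, so DulS is inactive.
With no repressor bound, *mibB* is transcribed.
So MibB is produced and active.
Activator MibB is present, so *gorM* is transcribed.
So GorM is produced and active.
Homoserine is present, so GixD is inactive.
No repressor is bound and GorM is active, so *lomF* is transcribed.
So LomF is produced and active.
With repressor LomF bound, *orvQ* is not transcribed.

OFF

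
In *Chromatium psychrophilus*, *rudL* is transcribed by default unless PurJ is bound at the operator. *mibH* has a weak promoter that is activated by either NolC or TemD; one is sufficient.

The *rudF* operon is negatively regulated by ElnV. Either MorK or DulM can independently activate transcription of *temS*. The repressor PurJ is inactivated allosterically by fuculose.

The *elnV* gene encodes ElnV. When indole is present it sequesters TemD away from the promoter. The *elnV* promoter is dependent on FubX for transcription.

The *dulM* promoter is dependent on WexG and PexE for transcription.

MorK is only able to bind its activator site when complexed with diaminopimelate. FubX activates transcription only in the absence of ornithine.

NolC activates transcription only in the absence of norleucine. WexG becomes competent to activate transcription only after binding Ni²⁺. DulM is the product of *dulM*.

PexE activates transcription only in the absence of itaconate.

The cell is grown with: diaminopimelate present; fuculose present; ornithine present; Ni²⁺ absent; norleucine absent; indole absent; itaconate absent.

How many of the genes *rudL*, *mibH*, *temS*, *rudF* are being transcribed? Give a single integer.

Fuculose is present, so PurJ is inactive.
With no repressor bound, *rudL* is transcribed.
→ *rudL* is ON.
Norleucine is absent, so NolC is active.
Indole is absent, so TemD is active.
Activator NolC is present, so *mibH* is transcribed.
→ *mibH* is ON.
Diaminopimelate is present, so MorK is active.
Ni²⁺ is absent, so WexG is inactive.
Itaconate is absent, so PexE is active.
Required activator WexG is absent, so *dulM* is not transcribed.
So DulM is not produced.
Activator MorK is present, so *temS* is transcribed.
→ *temS* is ON.
Ornithine is present, so FubX is inactive.
Required activator FubX is absent, so *elnV* is not transcribed.
So ElnV is not produced.
With no repressor bound, *rudF* is transcribed.
→ *rudF* is ON.
4 of the 4 genes are transcribed.

4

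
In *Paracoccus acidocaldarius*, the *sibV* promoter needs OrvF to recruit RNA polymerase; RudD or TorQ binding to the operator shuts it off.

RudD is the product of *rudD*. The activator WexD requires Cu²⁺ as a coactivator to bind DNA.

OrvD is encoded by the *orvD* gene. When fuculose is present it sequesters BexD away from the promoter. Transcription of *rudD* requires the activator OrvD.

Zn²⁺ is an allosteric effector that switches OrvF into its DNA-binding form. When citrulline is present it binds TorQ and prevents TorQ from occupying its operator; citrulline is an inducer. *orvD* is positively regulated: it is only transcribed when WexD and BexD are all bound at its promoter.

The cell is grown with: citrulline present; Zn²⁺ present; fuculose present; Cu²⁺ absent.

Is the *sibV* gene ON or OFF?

ON

Cu²⁺ is absent, so WexD is inactive.
Fuculose is present, so BexD is inactive.
Required activator WexD is absent, so *orvD* is not transcribed.
So OrvD is not produced.
Required activator OrvD is absent, so *rudD* is not transcribed.
So RudD is not produced.
Zn²⁺ is present, so OrvF is active.
Citrulline is present, so TorQ is inactive.
No repressor is bound and OrvF is active, so *sibV* is transcribed.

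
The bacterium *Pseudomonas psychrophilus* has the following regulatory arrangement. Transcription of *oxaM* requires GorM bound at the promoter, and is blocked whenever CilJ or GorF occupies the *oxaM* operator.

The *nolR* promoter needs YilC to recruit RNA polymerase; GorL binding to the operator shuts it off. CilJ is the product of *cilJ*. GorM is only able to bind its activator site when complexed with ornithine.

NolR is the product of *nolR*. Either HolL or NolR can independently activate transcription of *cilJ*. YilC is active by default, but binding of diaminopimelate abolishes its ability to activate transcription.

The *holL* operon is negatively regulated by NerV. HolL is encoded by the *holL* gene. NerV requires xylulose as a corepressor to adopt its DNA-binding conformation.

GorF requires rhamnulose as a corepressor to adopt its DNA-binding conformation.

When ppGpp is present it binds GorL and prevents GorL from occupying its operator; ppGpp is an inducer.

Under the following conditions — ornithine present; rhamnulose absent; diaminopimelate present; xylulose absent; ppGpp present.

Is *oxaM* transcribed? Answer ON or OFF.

OFF

Ornithine is present, so GorM is active.
Xylulose is absent, so NerV is inactive.
With no repressor bound, *holL* is transcribed.
So HolL is produced and active.
Diaminopimelate is present, so YilC is inactive.
ppGpp is present, so GorL is inactive.
Required activator YilC is absent, so *nolR* is not transcribed.
So NolR is not produced.
Activator HolL is present, so *cilJ* is transcribed.
So CilJ is produced and active.
Rhamnulose is absent, so GorF is inactive.
With repressor CilJ bound, *oxaM* is not transcribed.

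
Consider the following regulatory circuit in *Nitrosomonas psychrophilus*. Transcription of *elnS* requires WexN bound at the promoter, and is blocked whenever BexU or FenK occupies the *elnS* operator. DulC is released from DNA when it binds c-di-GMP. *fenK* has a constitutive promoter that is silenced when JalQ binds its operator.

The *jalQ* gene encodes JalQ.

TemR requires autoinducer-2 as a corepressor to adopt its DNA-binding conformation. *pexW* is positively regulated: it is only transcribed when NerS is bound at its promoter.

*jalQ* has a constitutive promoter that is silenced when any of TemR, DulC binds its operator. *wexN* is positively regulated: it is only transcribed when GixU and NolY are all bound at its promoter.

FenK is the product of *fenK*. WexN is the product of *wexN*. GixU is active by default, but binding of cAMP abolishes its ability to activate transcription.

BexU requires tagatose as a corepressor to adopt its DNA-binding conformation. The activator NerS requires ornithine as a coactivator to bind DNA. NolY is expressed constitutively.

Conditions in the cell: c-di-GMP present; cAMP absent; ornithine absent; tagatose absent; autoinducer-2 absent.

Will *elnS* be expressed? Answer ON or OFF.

ON

cAMP is absent, so GixU is active.
NolY is produced constitutively and is active.
No repressor is bound and GixU and NolY are active, so *wexN* is transcribed.
So WexN is produced and active.
Tagatose is absent, so BexU is inactive.
Autoinducer-2 is absent, so TemR is inactive.
c-di-GMP is present, so DulC is inactive.
With no repressor bound, *jalQ* is transcribed.
So JalQ is produced and active.
With repressor JalQ bound, *fenK* is not transcribed.
So FenK is not produced.
No repressor is bound and WexN is active, so *elnS* is transcribed.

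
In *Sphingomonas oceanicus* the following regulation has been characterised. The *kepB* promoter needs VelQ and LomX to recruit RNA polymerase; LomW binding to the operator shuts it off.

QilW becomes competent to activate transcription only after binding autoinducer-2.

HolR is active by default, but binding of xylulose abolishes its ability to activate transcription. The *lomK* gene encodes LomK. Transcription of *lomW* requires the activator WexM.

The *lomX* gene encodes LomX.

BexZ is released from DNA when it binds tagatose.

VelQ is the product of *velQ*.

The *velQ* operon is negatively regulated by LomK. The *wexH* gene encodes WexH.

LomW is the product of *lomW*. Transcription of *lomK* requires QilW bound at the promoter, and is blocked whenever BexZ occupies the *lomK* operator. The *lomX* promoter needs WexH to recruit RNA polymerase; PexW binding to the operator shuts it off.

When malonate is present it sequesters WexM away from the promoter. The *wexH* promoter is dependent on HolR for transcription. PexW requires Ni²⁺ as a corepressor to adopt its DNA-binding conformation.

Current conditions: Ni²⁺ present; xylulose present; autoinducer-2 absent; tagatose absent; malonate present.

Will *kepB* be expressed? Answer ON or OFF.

Malonate is present, so WexM is inactive.
Required activator WexM is absent, so *lomW* is not transcribed.
So LomW is not produced.
Tagatose is absent, so BexZ is active.
Autoinducer-2 is absent, so QilW is inactive.
With repressor BexZ bound, *lomK* is not transcribed.
So LomK is not produced.
With no repressor bound, *velQ* is transcribed.
So VelQ is produced and active.
Ni²⁺ is present, so PexW is active.
Xylulose is present, so HolR is inactive.
Required activator HolR is absent, so *wexH* is not transcribed.
So WexH is not produced.
With repressor PexW bound, *lomX* is not transcribed.
So LomX is not produced.
Required activator LomX is absent, so *kepB* is not transcribed.

OFF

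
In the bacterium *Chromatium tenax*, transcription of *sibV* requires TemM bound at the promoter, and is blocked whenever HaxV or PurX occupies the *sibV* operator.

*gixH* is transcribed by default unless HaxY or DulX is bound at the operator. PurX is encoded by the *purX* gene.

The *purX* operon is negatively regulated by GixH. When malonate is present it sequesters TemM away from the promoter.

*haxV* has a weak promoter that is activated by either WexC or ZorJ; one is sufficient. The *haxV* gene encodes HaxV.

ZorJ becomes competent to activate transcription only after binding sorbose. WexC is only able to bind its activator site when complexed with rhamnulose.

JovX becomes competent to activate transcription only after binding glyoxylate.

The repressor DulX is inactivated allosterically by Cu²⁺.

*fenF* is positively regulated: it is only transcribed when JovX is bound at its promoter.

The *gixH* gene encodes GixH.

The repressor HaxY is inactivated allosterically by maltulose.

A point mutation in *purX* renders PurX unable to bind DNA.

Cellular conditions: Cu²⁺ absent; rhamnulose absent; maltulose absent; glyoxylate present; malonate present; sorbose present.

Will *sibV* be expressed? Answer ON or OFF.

Rhamnulose is absent, so WexC is inactive.
Sorbose is present, so ZorJ is active.
Activator ZorJ is present, so *haxV* is transcribed.
So HaxV is produced and active.
PurX is non-functional in this strain, so it has no effect.
Malonate is present, so TemM is inactive.
With repressor HaxV bound, *sibV* is not transcribed.

OFF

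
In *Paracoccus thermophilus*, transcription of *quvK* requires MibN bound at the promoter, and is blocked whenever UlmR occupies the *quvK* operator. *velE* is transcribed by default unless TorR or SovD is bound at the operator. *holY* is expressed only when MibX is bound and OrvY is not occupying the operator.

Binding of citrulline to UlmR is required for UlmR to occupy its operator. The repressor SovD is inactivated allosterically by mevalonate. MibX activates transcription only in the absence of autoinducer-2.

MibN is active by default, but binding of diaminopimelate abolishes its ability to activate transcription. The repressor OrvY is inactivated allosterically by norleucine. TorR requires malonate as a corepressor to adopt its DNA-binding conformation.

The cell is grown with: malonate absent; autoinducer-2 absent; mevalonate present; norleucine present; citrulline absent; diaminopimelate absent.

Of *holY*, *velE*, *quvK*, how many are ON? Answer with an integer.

Norleucine is present, so OrvY is inactive.
Autoinducer-2 is absent, so MibX is active.
No repressor is bound and MibX is active, so *holY* is transcribed.
→ *holY* is ON.
Malonate is absent, so TorR is inactive.
Mevalonate is present, so SovD is inactive.
With no repressor bound, *velE* is transcribed.
→ *velE* is ON.
Diaminopimelate is absent, so MibN is active.
Citrulline is absent, so UlmR is inactive.
No repressor is bound and MibN is active, so *quvK* is transcribed.
→ *quvK* is ON.
3 of the 3 genes are transcribed.

3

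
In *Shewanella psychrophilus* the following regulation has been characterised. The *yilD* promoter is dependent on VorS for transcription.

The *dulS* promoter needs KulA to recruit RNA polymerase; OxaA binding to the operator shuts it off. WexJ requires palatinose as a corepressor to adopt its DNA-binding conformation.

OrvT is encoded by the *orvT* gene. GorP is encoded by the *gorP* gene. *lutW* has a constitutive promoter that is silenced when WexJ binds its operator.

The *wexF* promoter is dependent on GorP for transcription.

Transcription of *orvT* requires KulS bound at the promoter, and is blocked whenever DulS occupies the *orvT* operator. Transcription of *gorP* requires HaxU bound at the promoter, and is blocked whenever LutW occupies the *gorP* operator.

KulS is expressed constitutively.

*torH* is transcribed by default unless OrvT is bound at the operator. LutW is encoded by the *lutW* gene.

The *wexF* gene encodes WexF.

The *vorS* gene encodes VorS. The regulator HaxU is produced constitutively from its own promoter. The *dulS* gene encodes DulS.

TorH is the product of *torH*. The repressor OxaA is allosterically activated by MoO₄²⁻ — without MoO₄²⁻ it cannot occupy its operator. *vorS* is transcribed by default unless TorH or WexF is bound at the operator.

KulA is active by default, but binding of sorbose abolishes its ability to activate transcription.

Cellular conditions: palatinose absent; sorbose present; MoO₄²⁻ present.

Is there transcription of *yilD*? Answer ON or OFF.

ON

Sorbose is present, so KulA is inactive.
MoO₄²⁻ is present, so OxaA is active.
With repressor OxaA bound, *dulS* is not transcribed.
So DulS is not produced.
KulS is produced constitutively and is active.
No repressor is bound and KulS is active, so *orvT* is transcribed.
So OrvT is produced and active.
With repressor OrvT bound, *torH* is not transcribed.
So TorH is not produced.
Palatinose is absent, so WexJ is inactive.
With no repressor bound, *lutW* is transcribed.
So LutW is produced and active.
HaxU is produced constitutively and is active.
With repressor LutW bound, *gorP* is not transcribed.
So GorP is not produced.
Required activator GorP is absent, so *wexF* is not transcribed.
So WexF is not produced.
With no repressor bound, *vorS* is transcribed.
So VorS is produced and active.
No repressor is bound and VorS is active, so *yilD* is transcribed.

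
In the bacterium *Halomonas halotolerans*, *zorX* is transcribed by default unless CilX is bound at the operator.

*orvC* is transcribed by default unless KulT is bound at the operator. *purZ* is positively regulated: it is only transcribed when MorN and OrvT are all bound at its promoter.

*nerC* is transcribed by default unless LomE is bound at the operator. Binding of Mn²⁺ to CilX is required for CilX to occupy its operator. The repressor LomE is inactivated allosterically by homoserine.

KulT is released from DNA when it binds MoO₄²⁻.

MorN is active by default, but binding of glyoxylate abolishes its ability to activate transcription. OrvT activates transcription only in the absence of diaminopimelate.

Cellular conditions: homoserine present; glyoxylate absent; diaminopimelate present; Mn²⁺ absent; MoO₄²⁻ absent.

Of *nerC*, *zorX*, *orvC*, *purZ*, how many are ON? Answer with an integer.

2

Homoserine is present, so LomE is inactive.
With no repressor bound, *nerC* is transcribed.
→ *nerC* is ON.
Mn²⁺ is absent, so CilX is inactive.
With no repressor bound, *zorX* is transcribed.
→ *zorX* is ON.
MoO₄²⁻ is absent, so KulT is active.
With repressor KulT bound, *orvC* is not transcribed.
→ *orvC* is OFF.
Glyoxylate is absent, so MorN is active.
Diaminopimelate is present, so OrvT is inactive.
Required activator OrvT is absent, so *purZ* is not transcribed.
→ *purZ* is OFF.
2 of the 4 genes are transcribed.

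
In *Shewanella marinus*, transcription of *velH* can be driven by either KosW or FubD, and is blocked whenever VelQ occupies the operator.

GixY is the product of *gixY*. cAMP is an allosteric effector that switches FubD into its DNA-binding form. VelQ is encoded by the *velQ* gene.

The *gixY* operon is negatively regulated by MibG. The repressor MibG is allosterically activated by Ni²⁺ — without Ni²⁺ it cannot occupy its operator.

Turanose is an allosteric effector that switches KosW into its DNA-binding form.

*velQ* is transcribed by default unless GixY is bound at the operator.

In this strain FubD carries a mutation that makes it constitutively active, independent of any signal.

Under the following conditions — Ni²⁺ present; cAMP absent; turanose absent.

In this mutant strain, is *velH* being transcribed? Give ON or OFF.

Ni²⁺ is present, so MibG is active.
With repressor MibG bound, *gixY* is not transcribed.
So GixY is not produced.
With no repressor bound, *velQ* is transcribed.
So VelQ is produced and active.
Turanose is absent, so KosW is inactive.
FubD is constitutively active in this strain.
With repressor VelQ bound, *velH* is not transcribed.

OFF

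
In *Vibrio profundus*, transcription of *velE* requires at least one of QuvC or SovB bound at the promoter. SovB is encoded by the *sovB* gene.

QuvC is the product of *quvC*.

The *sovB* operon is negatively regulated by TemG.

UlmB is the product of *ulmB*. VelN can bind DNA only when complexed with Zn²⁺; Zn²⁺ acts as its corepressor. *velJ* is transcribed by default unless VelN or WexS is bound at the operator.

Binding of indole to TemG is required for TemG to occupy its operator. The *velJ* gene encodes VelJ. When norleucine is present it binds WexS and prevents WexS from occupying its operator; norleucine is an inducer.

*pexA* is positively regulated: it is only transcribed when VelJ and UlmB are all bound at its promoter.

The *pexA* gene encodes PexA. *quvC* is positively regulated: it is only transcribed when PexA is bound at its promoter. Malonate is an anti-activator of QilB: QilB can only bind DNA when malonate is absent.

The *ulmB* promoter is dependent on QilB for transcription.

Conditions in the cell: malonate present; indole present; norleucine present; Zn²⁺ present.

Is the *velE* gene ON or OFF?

OFF

Zn²⁺ is present, so VelN is active.
Norleucine is present, so WexS is inactive.
With repressor VelN bound, *velJ* is not transcribed.
So VelJ is not produced.
Malonate is present, so QilB is inactive.
Required activator QilB is absent, so *ulmB* is not transcribed.
So UlmB is not produced.
Required activator VelJ is absent, so *pexA* is not transcribed.
So PexA is not produced.
Required activator PexA is absent, so *quvC* is not transcribed.
So QuvC is not produced.
Indole is present, so TemG is active.
With repressor TemG bound, *sovB* is not transcribed.
So SovB is not produced.
No activator is available at the *velE* promoter, so *velE* is not transcribed.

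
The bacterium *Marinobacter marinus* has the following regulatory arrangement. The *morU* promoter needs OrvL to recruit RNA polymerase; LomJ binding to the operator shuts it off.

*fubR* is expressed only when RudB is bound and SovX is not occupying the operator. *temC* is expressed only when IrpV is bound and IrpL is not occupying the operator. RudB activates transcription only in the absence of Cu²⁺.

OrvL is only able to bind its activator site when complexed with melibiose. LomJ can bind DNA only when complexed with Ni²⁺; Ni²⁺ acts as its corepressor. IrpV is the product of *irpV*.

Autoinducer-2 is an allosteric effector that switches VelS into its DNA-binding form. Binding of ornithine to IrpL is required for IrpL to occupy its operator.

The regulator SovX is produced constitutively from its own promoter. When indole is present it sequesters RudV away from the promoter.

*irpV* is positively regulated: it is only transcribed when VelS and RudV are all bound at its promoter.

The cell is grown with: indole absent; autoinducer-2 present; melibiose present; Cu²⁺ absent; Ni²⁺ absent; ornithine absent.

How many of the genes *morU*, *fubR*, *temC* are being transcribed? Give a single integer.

Ni²⁺ is absent, so LomJ is inactive.
Melibiose is present, so OrvL is active.
No repressor is bound and OrvL is active, so *morU* is transcribed.
→ *morU* is ON.
Cu²⁺ is absent, so RudB is active.
SovX is produced constitutively and is active.
With repressor SovX bound, *fubR* is not transcribed.
→ *fubR* is OFF.
Autoinducer-2 is present, so VelS is active.
Indole is absent, so RudV is active.
No repressor is bound and VelS and RudV are active, so *irpV* is transcribed.
So IrpV is produced and active.
Ornithine is absent, so IrpL is inactive.
No repressor is bound and IrpV is active, so *temC* is transcribed.
→ *temC* is ON.
2 of the 3 genes are transcribed.

2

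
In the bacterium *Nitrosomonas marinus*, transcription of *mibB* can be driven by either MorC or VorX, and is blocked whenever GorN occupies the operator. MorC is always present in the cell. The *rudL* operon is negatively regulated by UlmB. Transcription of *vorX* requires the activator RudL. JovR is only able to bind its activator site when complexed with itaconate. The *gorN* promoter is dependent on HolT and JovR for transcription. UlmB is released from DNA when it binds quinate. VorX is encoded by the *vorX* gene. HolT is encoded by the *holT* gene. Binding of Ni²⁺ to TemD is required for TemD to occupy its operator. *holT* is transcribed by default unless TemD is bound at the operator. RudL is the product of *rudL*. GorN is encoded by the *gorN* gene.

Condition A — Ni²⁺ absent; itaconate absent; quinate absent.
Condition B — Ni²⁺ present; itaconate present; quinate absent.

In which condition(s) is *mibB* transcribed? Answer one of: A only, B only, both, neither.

both

Condition A:
Ni²⁺ is absent, so TemD is inactive.
With no repressor bound, *holT* is transcribed.
So HolT is produced and active.
Itaconate is absent, so JovR is inactive.
Required activator JovR is absent, so *gorN* is not transcribed.
So GorN is not produced.
MorC is produced constitutively and is active.
Quinate is absent, so UlmB is active.
With repressor UlmB bound, *rudL* is not transcribed.
So RudL is not produced.
Required activator RudL is absent, so *vorX* is not transcribed.
So VorX is not produced.
Activator MorC is present, so *mibB* is transcribed.
→ *mibB* is ON in A.
Condition B:
Ni²⁺ is present, so TemD is active.
With repressor TemD bound, *holT* is not transcribed.
So HolT is not produced.
Itaconate is present, so JovR is active.
Required activator HolT is absent, so *gorN* is not transcribed.
So GorN is not produced.
MorC is produced constitutively and is active.
Quinate is absent, so UlmB is active.
With repressor UlmB bound, *rudL* is not transcribed.
So RudL is not produced.
Required activator RudL is absent, so *vorX* is not transcribed.
So VorX is not produced.
Activator MorC is present, so *mibB* is transcribed.
→ *mibB* is ON in B.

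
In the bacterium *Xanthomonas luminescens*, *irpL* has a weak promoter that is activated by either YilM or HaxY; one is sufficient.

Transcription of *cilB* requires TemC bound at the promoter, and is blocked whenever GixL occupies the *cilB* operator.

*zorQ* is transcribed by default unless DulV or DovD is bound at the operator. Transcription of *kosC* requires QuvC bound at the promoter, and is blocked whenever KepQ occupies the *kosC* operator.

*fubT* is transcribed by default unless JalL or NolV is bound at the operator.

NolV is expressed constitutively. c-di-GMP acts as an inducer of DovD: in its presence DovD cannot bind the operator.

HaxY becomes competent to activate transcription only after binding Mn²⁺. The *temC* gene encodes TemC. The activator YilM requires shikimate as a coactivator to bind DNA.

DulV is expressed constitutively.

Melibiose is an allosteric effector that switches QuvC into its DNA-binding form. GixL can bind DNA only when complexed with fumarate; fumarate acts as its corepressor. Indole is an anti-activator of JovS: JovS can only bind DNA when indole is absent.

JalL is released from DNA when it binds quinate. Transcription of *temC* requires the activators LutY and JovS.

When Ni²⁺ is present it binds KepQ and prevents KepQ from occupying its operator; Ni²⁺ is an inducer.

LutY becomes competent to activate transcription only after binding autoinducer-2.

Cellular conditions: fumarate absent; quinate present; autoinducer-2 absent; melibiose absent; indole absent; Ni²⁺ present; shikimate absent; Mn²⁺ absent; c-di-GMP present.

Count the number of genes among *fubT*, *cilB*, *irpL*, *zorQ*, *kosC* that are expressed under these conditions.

0

Quinate is present, so JalL is inactive.
NolV is produced constitutively and is active.
With repressor NolV bound, *fubT* is not transcribed.
→ *fubT* is OFF.
Autoinducer-2 is absent, so LutY is inactive.
Indole is absent, so JovS is active.
Required activator LutY is absent, so *temC* is not transcribed.
So TemC is not produced.
Fumarate is absent, so GixL is inactive.
Required activator TemC is absent, so *cilB* is not transcribed.
→ *cilB* is OFF.
Shikimate is absent, so YilM is inactive.
Mn²⁺ is absent, so HaxY is inactive.
No activator is available at the *irpL* promoter, so *irpL* is not transcribed.
→ *irpL* is OFF.
DulV is produced constitutively and is active.
c-di-GMP is present, so DovD is inactive.
With repressor DulV bound, *zorQ* is not transcribed.
→ *zorQ* is OFF.
Melibiose is absent, so QuvC is inactive.
Ni²⁺ is present, so KepQ is inactive.
Required activator QuvC is absent, so *kosC* is not transcribed.
→ *kosC* is OFF.
0 of the 5 genes are transcribed.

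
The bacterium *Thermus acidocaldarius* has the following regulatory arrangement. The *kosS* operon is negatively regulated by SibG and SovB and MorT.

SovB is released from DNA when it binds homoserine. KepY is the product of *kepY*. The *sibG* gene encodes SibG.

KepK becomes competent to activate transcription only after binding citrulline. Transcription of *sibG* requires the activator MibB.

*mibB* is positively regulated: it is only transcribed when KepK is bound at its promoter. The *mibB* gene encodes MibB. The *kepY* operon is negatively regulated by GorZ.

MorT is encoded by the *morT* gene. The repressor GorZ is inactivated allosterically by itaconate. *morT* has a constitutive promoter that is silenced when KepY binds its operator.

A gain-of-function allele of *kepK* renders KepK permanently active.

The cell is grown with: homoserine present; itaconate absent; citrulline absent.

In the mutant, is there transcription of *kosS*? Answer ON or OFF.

KepK is constitutively active in this strain.
No repressor is bound and KepK is active, so *mibB* is transcribed.
So MibB is produced and active.
No repressor is bound and MibB is active, so *sibG* is transcribed.
So SibG is produced and active.
Homoserine is present, so SovB is inactive.
Itaconate is absent, so GorZ is active.
With repressor GorZ bound, *kepY* is not transcribed.
So KepY is not produced.
With no repressor bound, *morT* is transcribed.
So MorT is produced and active.
With repressor SibG bound, *kosS* is not transcribed.

OFF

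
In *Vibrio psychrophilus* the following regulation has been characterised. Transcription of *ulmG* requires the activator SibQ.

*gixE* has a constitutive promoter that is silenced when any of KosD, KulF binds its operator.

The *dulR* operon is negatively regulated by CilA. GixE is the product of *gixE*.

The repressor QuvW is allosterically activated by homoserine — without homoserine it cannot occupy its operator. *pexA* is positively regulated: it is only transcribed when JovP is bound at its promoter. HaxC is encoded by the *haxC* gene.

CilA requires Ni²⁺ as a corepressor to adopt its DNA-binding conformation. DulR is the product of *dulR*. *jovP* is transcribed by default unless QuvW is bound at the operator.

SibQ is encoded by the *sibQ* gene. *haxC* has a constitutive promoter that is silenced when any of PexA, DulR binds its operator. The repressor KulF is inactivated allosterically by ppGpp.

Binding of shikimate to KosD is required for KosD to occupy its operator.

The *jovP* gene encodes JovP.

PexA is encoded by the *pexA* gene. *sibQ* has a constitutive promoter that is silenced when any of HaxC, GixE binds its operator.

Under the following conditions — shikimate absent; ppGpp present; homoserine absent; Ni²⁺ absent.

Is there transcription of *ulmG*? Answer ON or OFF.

Homoserine is absent, so QuvW is inactive.
With no repressor bound, *jovP* is transcribed.
So JovP is produced and active.
No repressor is bound and JovP is active, so *pexA* is transcribed.
So PexA is produced and active.
Ni²⁺ is absent, so CilA is inactive.
With no repressor bound, *dulR* is transcribed.
So DulR is produced and active.
With repressor PexA bound, *haxC* is not transcribed.
So HaxC is not produced.
Shikimate is absent, so KosD is inactive.
ppGpp is present, so KulF is inactive.
With no repressor bound, *gixE* is transcribed.
So GixE is produced and active.
With repressor GixE bound, *sibQ* is not transcribed.
So SibQ is not produced.
Required activator SibQ is absent, so *ulmG* is not transcribed.

OFF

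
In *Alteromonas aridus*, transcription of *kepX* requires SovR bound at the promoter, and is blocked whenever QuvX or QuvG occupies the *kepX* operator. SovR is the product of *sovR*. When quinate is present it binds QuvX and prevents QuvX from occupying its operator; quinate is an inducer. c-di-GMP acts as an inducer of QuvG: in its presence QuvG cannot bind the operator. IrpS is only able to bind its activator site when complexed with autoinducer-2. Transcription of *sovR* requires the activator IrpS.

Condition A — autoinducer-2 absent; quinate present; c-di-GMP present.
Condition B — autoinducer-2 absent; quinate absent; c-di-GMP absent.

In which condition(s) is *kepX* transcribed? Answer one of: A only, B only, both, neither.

Condition A:
Autoinducer-2 is absent, so IrpS is inactive.
Required activator IrpS is absent, so *sovR* is not transcribed.
So SovR is not produced.
Quinate is present, so QuvX is inactive.
c-di-GMP is present, so QuvG is inactive.
Required activator SovR is absent, so *kepX* is not transcribed.
→ *kepX* is OFF in A.
Condition B:
Autoinducer-2 is absent, so IrpS is inactive.
Required activator IrpS is absent, so *sovR* is not transcribed.
So SovR is not produced.
Quinate is absent, so QuvX is active.
c-di-GMP is absent, so QuvG is active.
With repressor QuvX bound, *kepX* is not transcribed.
→ *kepX* is OFF in B.

neither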